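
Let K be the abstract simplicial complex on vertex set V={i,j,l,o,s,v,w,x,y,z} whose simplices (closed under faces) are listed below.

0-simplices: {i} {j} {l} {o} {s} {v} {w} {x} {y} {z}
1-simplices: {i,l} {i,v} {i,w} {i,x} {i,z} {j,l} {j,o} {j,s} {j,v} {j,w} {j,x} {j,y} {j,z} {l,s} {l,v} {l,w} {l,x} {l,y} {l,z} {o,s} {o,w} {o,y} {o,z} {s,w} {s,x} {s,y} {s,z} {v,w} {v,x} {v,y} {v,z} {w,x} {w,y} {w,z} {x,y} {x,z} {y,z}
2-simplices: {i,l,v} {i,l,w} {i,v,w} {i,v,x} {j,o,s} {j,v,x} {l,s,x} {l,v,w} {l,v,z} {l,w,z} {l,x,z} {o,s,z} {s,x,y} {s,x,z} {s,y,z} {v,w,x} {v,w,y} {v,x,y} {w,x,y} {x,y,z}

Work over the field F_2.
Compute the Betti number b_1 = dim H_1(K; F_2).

b_1=11

n_0=10 n_1=37 n_2=20  [Z2]
∂1: piv[il,iv,iw,ix,iz,jl,jo,js,jy] rk=9  ker:jv,jw,jx,jz,ls,lv,lw,lx,ly,lz,os,ow,oy,oz,sw,sx,sy,sz,vw,vx,vy,vz,wx,wy,wz,xy,xz,yz
∂2: piv[ilv,ilw,ivw,ivx,jos,jvx,lsx,lvz,lwz,lxz,osz,sxy,sxz,syz,vwx,vwy,vxy] rk=17  ker:lvw,wxy,xyz
b_1=(37−9)−17=11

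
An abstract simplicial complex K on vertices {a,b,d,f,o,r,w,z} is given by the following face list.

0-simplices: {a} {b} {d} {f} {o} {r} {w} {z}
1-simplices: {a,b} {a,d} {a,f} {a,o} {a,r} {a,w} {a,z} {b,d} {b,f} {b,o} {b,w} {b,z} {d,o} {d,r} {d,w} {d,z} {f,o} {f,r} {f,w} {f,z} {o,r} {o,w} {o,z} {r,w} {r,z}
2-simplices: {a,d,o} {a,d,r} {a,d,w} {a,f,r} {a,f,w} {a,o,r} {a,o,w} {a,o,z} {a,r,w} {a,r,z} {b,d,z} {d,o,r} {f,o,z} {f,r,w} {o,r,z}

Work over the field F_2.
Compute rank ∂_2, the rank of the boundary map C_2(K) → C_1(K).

n_0=8 n_1=25 n_2=15  [Z2]
∂1: piv[ab,ad,af,ao,ar,aw,az] rk=7  ker:bd,bf,bo,bw,bz,do,dr,dw,dz,fo,fr,fw,fz,or,ow,oz,rw,rz
∂2: piv[ado,adr,adw,afr,afw,aor,aow,aoz,arw,arz,bdz,foz] rk=12  ker:dor,frw,orz
rk∂_2=12

rank∂_2=12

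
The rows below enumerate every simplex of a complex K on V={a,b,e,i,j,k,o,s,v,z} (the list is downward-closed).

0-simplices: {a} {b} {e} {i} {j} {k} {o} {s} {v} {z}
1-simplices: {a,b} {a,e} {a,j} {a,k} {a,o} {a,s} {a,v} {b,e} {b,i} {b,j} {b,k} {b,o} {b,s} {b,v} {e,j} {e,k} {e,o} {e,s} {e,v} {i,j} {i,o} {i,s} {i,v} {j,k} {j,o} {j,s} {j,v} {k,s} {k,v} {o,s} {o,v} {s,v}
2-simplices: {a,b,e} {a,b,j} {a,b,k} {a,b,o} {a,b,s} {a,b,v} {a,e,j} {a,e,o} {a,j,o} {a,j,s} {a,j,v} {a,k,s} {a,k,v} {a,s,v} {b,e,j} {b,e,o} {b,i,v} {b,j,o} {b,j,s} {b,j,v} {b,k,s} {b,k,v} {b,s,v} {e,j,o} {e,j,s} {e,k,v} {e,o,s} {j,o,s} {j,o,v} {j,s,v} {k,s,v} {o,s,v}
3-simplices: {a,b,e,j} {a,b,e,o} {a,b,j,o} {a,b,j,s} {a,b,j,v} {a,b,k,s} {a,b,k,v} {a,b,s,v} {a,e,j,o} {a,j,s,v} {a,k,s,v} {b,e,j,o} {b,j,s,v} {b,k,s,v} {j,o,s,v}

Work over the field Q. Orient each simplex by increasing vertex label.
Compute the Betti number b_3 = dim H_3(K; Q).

b_3=3

n_0=10 n_1=32 n_2=32 n_3=15  [Q]
∂1: piv[ab,ae,aj,ak,ao,as,av,bi] rk=8  ker:be,bj,bk,bo,bs,bv,ej,ek,eo,es,ev,ij,io,is,iv,jk,jo,js,jv,ks,kv,os,ov,sv
∂2: piv[abe,abj,abk,abo,abs,abv,aej,aeo,ajo,ajs,ajv,aks,akv,asv,biv,ejs,ekv,eos,jov] rk=19  ker:bej,beo,bjo,bjs,bjv,bks,bkv,bsv,ejo,jos,jsv,ksv,osv
∂3: piv[abej,abeo,abjo,abjs,abjv,abks,abkv,absv,aejo,ajsv,aksv,josv] rk=12  ker:bejo,bjsv,bksv
b_3=(15−12)−0=3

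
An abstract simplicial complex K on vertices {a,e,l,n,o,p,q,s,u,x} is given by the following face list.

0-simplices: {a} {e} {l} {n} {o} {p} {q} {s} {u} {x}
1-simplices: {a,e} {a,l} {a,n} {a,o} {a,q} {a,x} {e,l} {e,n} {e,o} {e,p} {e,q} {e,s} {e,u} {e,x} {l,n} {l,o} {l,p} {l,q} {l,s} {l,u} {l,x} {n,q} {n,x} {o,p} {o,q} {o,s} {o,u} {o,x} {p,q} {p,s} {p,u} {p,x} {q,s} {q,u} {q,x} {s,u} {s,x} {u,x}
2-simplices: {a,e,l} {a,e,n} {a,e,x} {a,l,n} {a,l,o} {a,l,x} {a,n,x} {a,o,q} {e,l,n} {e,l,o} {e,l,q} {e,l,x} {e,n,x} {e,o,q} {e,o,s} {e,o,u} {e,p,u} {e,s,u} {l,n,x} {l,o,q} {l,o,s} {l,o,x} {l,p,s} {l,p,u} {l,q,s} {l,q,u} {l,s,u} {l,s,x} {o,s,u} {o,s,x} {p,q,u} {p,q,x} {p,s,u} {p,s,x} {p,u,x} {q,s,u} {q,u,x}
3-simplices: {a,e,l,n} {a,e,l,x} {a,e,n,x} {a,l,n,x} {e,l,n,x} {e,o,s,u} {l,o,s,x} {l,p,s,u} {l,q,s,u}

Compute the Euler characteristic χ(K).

n_0=10 n_1=38 n_2=37 n_3=9
χ=+10−38+37−9=0

χ(K)=0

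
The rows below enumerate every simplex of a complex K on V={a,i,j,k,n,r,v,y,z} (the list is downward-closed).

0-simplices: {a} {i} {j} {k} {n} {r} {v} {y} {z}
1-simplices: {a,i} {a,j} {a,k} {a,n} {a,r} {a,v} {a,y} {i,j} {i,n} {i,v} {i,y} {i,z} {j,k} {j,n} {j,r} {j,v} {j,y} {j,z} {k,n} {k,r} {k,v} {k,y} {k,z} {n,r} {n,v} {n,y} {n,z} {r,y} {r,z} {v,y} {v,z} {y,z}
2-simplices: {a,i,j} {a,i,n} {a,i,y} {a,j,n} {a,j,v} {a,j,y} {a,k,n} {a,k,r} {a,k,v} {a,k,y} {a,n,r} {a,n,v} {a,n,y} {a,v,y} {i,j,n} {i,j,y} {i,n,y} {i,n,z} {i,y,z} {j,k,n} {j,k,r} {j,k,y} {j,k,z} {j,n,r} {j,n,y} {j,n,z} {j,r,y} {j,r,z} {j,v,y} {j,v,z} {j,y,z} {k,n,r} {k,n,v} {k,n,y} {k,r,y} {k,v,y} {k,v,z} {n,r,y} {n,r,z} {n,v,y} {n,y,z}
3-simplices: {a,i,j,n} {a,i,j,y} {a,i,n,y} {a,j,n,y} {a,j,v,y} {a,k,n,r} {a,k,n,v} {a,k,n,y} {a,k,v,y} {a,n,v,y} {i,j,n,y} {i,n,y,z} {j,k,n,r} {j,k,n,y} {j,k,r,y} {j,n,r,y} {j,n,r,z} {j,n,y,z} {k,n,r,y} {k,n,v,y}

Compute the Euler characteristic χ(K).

n_0=9 n_1=32 n_2=41 n_3=20
χ=+9−32+41−20=-2

χ(K)=-2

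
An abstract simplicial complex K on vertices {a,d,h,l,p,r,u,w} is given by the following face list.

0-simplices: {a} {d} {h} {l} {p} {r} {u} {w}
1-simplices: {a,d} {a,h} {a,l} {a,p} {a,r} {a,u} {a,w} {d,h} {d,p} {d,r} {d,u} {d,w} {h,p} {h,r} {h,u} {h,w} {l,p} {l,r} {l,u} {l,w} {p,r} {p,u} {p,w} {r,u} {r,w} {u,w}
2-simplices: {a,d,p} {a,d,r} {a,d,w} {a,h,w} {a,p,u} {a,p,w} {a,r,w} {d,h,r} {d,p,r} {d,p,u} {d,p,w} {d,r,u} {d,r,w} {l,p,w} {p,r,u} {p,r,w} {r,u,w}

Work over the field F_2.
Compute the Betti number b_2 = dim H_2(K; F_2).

b_2=4

n_0=8 n_1=26 n_2=17  [Z2]
∂1: piv[ad,ah,al,ap,ar,au,aw] rk=7  ker:dh,dp,dr,du,dw,hp,hr,hu,hw,lp,lr,lu,lw,pr,pu,pw,ru,rw,uw
∂2: piv[adp,adr,adw,ahw,apu,apw,arw,dhr,dpr,dpu,dru,lpw,ruw] rk=13  ker:dpw,drw,pru,prw
b_2=(17−13)−0=4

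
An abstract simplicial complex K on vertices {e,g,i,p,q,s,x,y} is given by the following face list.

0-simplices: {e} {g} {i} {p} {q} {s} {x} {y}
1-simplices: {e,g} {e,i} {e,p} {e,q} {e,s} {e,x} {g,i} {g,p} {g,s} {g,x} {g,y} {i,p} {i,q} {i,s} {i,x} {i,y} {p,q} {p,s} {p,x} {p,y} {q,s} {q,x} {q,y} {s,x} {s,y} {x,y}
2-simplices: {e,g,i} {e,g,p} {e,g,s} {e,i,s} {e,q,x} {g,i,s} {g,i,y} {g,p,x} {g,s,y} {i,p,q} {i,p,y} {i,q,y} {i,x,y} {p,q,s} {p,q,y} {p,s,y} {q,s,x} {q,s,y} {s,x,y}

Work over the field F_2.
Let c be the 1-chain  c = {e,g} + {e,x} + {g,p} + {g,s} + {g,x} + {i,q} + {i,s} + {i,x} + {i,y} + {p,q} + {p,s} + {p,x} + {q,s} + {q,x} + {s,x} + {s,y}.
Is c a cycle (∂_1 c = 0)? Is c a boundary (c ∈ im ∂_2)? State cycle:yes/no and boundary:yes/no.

n_0=8 n_1=26 n_2=19  [Z2]
∂1: piv[eg,ei,ep,eq,es,ex,gy] rk=7  ker:gi,gp,gs,gx,ip,iq,is,ix,iy,pq,ps,px,py,qs,qx,qy,sx,sy,xy
∂2: piv[egi,egp,egs,eis,eqx,giy,gpx,gsy,ipq,ipy,iqy,ixy,pqs,psy,qsx,sxy] rk=16  ker:gis,pqy,qsy
∂1c = 0
c vs im∂2: residual ≠ 0 ⇒ not boundary

cycle:yes boundary:no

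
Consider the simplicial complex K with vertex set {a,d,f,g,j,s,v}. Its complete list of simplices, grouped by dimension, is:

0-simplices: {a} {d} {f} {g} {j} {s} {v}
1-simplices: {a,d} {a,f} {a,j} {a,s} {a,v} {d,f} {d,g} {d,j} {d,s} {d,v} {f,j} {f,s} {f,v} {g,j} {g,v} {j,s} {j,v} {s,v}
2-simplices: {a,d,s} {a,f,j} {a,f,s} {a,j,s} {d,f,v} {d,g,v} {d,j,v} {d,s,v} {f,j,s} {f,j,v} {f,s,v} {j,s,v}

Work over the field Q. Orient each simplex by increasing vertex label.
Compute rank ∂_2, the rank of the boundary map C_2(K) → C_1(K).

rank∂_2=10

n_0=7 n_1=18 n_2=12  [Q]
∂1: piv[ad,af,aj,as,av,dg] rk=6  ker:df,dj,ds,dv,fj,fs,fv,gj,gv,js,jv,sv
∂2: piv[ads,afj,afs,ajs,dfv,dgv,djv,dsv,fjv,fsv] rk=10  ker:fjs,jsv
rk∂_2=10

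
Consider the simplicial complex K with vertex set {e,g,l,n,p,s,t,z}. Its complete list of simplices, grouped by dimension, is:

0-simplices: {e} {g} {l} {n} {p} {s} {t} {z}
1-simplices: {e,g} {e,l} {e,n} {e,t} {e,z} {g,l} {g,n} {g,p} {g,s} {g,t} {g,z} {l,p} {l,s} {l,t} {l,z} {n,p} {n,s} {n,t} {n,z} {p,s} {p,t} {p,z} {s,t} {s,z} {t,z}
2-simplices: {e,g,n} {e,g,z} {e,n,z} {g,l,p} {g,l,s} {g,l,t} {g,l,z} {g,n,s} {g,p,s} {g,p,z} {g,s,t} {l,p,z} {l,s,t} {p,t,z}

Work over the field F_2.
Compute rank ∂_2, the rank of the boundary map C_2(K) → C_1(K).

rank∂_2=12

n_0=8 n_1=25 n_2=14  [Z2]
∂1: piv[eg,el,en,et,ez,gp,gs] rk=7  ker:gl,gn,gt,gz,lp,ls,lt,lz,np,ns,nt,nz,ps,pt,pz,st,sz,tz
∂2: piv[egn,egz,enz,glp,gls,glt,glz,gns,gps,gpz,gst,ptz] rk=12  ker:lpz,lst
rk∂_2=12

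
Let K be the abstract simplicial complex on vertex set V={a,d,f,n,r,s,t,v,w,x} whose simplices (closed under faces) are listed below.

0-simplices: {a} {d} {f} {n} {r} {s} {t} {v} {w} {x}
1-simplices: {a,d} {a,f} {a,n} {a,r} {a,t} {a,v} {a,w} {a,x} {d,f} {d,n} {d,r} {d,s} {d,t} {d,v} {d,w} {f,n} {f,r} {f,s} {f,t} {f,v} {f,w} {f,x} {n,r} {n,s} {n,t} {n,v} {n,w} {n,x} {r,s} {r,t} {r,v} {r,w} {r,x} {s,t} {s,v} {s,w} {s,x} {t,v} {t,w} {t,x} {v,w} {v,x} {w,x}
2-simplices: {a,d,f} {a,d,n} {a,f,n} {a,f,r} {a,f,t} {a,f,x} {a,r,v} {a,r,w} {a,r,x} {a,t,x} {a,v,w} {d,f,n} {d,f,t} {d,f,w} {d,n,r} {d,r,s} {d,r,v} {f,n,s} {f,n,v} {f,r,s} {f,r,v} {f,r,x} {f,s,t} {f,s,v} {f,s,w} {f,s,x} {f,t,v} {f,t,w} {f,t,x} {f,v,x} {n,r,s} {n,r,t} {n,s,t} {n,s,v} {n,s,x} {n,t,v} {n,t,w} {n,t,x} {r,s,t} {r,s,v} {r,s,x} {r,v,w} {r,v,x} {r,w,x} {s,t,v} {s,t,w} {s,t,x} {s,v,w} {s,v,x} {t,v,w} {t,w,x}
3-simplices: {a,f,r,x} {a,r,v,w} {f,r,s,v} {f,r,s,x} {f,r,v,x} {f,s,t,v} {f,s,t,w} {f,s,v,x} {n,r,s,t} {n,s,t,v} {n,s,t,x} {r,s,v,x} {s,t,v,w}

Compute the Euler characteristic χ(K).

n_0=10 n_1=43 n_2=51 n_3=13
χ=+10−43+51−13=5

χ(K)=5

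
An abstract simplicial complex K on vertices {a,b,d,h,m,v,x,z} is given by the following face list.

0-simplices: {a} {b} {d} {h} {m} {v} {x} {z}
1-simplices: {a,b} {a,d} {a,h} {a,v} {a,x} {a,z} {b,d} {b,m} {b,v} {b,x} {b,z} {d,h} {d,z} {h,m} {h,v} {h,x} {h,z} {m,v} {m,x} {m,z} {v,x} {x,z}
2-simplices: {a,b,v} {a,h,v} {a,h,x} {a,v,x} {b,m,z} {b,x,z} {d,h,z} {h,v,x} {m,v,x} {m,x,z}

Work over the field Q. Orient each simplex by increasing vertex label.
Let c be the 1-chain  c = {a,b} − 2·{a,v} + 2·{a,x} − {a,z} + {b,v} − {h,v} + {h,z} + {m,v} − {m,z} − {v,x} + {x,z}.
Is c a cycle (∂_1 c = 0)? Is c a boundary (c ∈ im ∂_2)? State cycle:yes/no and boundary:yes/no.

n_0=8 n_1=22 n_2=10  [Q]
∂1: piv[ab,ad,ah,av,ax,az,bm] rk=7  ker:bd,bv,bx,bz,dh,dz,hm,hv,hx,hz,mv,mx,mz,vx,xz
∂2: piv[abv,ahv,ahx,avx,bmz,bxz,dhz,mvx,mxz] rk=9  ker:hvx
∂1c = 0
c vs im∂2: residual ≠ 0 ⇒ not boundary

cycle:yes boundary:no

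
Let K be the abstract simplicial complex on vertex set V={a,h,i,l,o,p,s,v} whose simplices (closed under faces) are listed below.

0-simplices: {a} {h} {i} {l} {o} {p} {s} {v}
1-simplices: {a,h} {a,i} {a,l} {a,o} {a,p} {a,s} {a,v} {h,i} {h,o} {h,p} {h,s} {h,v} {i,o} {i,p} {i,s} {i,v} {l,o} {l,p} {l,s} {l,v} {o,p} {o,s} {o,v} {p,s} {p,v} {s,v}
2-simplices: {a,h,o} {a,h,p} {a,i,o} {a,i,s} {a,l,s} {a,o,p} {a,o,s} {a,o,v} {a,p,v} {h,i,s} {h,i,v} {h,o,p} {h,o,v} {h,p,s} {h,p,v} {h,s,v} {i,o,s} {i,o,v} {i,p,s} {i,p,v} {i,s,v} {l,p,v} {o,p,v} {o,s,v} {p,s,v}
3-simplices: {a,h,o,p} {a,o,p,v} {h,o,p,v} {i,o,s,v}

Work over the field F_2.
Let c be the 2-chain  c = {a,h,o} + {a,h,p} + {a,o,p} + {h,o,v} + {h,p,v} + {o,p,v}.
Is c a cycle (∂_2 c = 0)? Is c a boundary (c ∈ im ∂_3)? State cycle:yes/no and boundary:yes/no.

n_0=8 n_1=26 n_2=25 n_3=4  [Z2]
∂1: piv[ah,ai,al,ao,ap,as,av] rk=7  ker:hi,ho,hp,hs,hv,io,ip,is,iv,lo,lp,ls,lv,op,os,ov,ps,pv,sv
∂2: piv[aho,ahp,aio,ais,als,aop,aos,aov,apv,his,hiv,hov,hps,hsv,iov,ips,lpv] rk=17  ker:hop,hpv,ios,ipv,isv,opv,osv,psv
∂3: piv[ahop,aopv,hopv,iosv] rk=4
∂2c = 0
c vs im∂3: reduces to 0 ⇒ boundary

cycle:yes boundary:yes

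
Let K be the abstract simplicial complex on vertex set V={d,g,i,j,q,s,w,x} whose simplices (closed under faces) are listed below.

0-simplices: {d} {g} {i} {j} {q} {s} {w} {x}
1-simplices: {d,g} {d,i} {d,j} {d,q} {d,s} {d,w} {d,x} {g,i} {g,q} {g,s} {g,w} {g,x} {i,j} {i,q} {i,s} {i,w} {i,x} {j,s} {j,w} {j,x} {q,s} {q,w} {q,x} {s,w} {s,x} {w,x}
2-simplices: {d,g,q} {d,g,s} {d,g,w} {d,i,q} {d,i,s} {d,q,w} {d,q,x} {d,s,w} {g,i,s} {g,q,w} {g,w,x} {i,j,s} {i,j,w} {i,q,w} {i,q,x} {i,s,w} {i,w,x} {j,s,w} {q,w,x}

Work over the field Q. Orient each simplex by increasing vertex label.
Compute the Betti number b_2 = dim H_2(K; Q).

n_0=8 n_1=26 n_2=19  [Q]
∂1: piv[dg,di,dj,dq,ds,dw,dx] rk=7  ker:gi,gq,gs,gw,gx,ij,iq,is,iw,ix,js,jw,jx,qs,qw,qx,sw,sx,wx
∂2: piv[dgq,dgs,dgw,diq,dis,dqw,dqx,dsw,gis,gwx,ijs,ijw,iqw,iqx,iwx] rk=15  ker:gqw,isw,jsw,qwx
b_2=(19−15)−0=4

b_2=4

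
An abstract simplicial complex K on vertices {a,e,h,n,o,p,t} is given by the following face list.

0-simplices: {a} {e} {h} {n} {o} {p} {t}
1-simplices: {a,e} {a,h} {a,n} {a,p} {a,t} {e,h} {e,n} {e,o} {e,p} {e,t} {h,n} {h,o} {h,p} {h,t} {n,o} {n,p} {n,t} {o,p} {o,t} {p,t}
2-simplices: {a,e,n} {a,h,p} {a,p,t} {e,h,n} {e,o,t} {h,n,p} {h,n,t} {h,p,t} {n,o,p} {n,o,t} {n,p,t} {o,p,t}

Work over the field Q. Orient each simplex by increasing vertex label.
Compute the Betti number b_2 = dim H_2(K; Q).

n_0=7 n_1=20 n_2=12  [Q]
∂1: piv[ae,ah,an,ap,at,eo] rk=6  ker:eh,en,ep,et,hn,ho,hp,ht,no,np,nt,op,ot,pt
∂2: piv[aen,ahp,apt,ehn,eot,hnp,hnt,hpt,nop,not] rk=10  ker:npt,opt
b_2=(12−10)−0=2

b_2=2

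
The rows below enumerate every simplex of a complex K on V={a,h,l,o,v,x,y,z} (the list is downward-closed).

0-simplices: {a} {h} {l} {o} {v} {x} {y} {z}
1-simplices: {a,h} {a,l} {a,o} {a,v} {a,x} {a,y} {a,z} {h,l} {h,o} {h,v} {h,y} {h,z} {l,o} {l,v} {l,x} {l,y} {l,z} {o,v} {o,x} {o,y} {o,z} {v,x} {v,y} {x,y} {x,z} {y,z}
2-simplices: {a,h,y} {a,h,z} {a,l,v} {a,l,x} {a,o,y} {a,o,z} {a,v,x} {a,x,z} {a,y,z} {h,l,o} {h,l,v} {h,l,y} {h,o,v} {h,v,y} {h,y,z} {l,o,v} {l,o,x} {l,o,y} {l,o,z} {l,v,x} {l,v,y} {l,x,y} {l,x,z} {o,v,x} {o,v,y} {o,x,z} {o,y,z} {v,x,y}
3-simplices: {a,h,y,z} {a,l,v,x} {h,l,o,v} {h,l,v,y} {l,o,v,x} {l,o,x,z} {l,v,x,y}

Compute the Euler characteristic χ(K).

χ(K)=3

n_0=8 n_1=26 n_2=28 n_3=7
χ=+8−26+28−7=3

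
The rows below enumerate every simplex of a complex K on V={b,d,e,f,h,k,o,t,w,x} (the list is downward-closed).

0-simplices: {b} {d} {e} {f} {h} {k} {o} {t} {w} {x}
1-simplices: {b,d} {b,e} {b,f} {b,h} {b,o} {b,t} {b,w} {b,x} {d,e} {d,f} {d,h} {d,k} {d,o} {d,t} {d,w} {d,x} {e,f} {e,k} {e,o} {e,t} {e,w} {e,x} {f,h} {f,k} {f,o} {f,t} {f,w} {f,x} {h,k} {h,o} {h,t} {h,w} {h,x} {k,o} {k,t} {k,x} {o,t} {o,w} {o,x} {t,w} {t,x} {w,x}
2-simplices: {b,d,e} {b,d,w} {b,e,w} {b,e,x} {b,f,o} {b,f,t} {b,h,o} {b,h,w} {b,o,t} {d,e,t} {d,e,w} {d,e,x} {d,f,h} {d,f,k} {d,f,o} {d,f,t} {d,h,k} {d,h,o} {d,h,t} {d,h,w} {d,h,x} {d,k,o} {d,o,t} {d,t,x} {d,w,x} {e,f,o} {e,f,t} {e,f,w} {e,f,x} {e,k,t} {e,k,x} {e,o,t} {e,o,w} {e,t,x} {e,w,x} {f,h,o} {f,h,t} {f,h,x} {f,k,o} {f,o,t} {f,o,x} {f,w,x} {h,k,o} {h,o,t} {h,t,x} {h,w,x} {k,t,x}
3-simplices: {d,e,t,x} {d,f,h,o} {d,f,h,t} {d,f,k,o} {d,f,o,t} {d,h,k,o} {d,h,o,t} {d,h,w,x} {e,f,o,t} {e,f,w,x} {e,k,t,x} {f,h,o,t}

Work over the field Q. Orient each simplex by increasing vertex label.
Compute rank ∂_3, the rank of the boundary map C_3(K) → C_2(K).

n_0=10 n_1=42 n_2=47 n_3=12  [Q]
∂1: piv[bd,be,bf,bh,bo,bt,bw,bx,dk] rk=9  ker:de,df,dh,do,dt,dw,dx,ef,ek,eo,et,ew,ex,fh,fk,fo,ft,fw,fx,hk,ho,ht,hw,hx,ko,kt,kx,ot,ow,ox,tw,tx,wx
∂2: piv[bde,bdw,bew,bex,bfo,bft,bho,bhw,bot,det,dex,dfh,dfk,dfo,dft,dhk,dho,dht,dhw,dhx,dko,dtx,dwx,efo,eft,efw,efx,ekt,ekx,eow,fox] rk=31  ker:dew,dot,eot,etx,ewx,fho,fht,fhx,fko,fot,fwx,hko,hot,htx,hwx,ktx
∂3: piv[detx,dfho,dfht,dfko,dfot,dhko,dhot,dhwx,efot,efwx,ektx] rk=11  ker:fhot
rk∂_3=11

rank∂_3=11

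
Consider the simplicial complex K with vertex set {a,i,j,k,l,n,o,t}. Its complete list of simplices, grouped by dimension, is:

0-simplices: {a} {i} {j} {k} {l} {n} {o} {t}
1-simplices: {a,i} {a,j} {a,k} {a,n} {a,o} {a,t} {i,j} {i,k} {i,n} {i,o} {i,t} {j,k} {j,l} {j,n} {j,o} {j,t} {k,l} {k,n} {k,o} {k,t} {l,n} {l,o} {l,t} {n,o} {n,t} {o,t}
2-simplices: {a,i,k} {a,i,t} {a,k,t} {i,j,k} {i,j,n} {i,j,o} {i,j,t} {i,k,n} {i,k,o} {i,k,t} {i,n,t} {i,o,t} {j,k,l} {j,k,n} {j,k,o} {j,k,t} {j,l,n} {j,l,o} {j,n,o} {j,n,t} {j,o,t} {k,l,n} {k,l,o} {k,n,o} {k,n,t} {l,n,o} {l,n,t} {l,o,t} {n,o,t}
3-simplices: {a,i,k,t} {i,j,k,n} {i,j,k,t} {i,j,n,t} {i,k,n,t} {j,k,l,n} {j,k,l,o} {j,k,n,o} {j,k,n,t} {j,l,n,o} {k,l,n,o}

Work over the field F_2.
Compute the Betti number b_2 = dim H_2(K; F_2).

b_2=4

n_0=8 n_1=26 n_2=29 n_3=11  [Z2]
∂1: piv[ai,aj,ak,an,ao,at,jl] rk=7  ker:ij,ik,in,io,it,jk,jn,jo,jt,kl,kn,ko,kt,ln,lo,lt,no,nt,ot
∂2: piv[aik,ait,akt,ijk,ijn,ijo,ijt,ikn,iko,int,iot,jkl,jln,jlo,jno,lnt] rk=16  ker:ikt,jkn,jko,jkt,jnt,jot,kln,klo,kno,knt,lno,lot,not
∂3: piv[aikt,ijkn,ijkt,ijnt,iknt,jkln,jklo,jkno,jlno] rk=9  ker:jknt,klno
b_2=(29−16)−9=4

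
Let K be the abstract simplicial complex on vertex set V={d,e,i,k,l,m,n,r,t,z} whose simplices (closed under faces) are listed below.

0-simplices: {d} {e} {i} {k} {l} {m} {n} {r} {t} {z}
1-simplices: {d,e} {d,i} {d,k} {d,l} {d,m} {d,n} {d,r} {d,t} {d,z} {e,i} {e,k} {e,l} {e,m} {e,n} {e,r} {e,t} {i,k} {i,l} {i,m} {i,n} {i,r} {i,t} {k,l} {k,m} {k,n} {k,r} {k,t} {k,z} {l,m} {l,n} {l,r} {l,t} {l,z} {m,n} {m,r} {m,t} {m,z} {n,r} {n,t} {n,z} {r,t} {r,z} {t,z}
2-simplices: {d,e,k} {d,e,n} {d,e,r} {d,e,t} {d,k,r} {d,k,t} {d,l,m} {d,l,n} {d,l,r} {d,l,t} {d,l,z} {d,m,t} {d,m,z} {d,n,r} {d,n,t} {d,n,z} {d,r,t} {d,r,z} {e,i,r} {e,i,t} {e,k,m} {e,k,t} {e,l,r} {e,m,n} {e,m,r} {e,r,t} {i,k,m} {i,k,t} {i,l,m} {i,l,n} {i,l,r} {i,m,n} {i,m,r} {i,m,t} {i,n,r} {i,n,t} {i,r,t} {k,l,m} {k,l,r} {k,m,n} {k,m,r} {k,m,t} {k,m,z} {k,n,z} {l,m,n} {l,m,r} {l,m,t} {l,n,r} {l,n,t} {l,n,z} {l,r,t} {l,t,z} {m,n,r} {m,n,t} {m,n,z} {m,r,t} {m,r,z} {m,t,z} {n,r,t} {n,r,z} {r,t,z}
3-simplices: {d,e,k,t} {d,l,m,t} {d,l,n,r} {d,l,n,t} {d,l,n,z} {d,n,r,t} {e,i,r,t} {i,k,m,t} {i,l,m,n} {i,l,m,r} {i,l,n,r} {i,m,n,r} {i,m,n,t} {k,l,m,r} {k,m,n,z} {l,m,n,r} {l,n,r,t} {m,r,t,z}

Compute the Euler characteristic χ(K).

n_0=10 n_1=43 n_2=61 n_3=18
χ=+10−43+61−18=10

χ(K)=10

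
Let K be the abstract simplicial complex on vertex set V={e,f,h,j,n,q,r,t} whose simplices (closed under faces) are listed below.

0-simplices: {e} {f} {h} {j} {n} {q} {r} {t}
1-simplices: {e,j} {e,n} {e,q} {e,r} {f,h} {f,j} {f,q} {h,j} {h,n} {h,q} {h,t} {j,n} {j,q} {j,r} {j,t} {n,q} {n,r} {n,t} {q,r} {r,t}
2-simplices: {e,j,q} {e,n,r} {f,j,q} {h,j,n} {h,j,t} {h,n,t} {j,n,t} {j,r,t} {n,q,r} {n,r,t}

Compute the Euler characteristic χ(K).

χ(K)=-2

n_0=8 n_1=20 n_2=10
χ=+8−20+10=-2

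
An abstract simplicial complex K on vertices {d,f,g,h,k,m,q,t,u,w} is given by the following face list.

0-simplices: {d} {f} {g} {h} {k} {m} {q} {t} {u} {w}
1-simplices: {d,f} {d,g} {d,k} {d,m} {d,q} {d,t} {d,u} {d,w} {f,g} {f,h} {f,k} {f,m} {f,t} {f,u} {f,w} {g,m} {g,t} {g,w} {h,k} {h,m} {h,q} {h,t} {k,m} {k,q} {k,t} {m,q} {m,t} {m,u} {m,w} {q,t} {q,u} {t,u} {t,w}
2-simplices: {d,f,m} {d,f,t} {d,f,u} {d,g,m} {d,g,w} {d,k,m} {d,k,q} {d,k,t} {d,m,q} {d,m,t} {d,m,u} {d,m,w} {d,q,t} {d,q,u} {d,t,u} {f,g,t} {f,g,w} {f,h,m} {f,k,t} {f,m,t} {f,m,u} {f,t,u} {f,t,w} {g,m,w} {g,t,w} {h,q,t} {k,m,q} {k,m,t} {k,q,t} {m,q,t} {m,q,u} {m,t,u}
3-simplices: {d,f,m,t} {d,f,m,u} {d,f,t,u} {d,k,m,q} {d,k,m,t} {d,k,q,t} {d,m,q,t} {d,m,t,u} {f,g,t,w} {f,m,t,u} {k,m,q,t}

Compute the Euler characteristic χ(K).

χ(K)=-2

n_0=10 n_1=33 n_2=32 n_3=11
χ=+10−33+32−11=-2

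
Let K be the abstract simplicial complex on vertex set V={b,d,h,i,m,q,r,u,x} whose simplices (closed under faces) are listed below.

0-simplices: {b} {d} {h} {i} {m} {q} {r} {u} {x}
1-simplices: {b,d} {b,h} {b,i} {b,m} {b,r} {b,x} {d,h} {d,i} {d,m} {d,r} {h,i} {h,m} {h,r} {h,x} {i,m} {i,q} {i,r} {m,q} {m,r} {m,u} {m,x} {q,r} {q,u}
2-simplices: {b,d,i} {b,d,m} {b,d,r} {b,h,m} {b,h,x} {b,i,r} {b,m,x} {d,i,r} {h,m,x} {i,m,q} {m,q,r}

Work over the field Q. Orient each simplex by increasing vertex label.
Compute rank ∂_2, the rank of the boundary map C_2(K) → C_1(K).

rank∂_2=9

n_0=9 n_1=23 n_2=11  [Q]
∂1: piv[bd,bh,bi,bm,br,bx,iq,mu] rk=8  ker:dh,di,dm,dr,hi,hm,hr,hx,im,ir,mq,mr,mx,qr,qu
∂2: piv[bdi,bdm,bdr,bhm,bhx,bir,bmx,imq,mqr] rk=9  ker:dir,hmx
rk∂_2=9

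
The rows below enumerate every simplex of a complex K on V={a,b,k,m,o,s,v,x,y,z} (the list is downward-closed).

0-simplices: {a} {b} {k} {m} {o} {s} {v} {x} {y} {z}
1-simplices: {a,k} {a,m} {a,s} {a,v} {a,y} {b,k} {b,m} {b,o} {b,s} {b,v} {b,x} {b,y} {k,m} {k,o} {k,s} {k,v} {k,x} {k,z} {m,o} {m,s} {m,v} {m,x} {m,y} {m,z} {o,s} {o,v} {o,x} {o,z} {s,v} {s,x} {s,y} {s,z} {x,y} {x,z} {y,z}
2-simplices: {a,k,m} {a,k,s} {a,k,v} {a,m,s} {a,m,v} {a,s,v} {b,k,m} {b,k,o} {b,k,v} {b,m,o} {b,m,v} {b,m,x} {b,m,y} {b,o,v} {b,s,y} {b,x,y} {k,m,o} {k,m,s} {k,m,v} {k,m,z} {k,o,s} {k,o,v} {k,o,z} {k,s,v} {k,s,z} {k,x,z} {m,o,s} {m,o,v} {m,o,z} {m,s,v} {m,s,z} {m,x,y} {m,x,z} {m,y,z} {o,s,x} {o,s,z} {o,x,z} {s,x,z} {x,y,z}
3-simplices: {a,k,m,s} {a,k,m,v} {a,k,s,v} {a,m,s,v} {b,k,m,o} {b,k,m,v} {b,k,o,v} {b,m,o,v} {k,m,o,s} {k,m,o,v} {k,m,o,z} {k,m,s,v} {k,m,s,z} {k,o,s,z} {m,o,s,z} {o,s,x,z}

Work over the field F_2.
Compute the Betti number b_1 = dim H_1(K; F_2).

n_0=10 n_1=35 n_2=39 n_3=16  [Z2]
∂1: piv[ak,am,as,av,ay,bk,bo,bx,kz] rk=9  ker:bm,bs,bv,by,km,ko,ks,kv,kx,mo,ms,mv,mx,my,mz,os,ov,ox,oz,sv,sx,sy,sz,xy,xz,yz
∂2: piv[akm,aks,akv,ams,amv,asv,bkm,bko,bkv,bmo,bmx,bmy,bov,bsy,bxy,kmz,kos,koz,ksz,kxz,mxz,myz,osx,oxz] rk=24  ker:bmv,kmo,kms,kmv,kov,ksv,mos,mov,moz,msv,msz,mxy,osz,sxz,xyz
∂3: piv[akms,akmv,aksv,amsv,bkmo,bkmv,bkov,bmov,kmos,kmoz,kmsz,kosz,osxz] rk=13  ker:kmov,kmsv,mosz
b_1=(35−9)−24=2

b_1=2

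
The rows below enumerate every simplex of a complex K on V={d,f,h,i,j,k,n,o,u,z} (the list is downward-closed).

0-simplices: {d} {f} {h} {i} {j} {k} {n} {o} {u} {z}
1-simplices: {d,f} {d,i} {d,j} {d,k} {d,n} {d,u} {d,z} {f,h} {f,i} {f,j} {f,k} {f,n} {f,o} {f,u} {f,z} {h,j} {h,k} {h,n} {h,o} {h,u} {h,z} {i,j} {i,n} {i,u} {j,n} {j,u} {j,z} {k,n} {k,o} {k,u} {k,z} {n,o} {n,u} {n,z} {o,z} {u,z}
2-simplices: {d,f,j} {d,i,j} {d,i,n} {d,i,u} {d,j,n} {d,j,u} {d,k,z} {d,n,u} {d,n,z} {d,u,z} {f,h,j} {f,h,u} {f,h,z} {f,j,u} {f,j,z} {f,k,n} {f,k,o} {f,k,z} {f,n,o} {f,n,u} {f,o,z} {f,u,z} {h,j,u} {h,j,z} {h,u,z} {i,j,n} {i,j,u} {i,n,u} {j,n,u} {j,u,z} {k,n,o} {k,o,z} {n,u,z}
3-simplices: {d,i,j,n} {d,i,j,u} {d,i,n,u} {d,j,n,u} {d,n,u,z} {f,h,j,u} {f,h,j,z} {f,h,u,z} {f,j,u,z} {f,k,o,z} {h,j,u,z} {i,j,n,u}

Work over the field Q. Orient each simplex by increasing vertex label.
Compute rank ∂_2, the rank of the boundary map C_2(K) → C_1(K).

n_0=10 n_1=36 n_2=33 n_3=12  [Q]
∂1: piv[df,di,dj,dk,dn,du,dz,fh,fo] rk=9  ker:fi,fj,fk,fn,fu,fz,hj,hk,hn,ho,hu,hz,ij,in,iu,jn,ju,jz,kn,ko,ku,kz,no,nu,nz,oz,uz
∂2: piv[dfj,dij,din,diu,djn,dju,dkz,dnu,dnz,duz,fhj,fhu,fhz,fju,fjz,fkn,fko,fkz,fno,fnu,foz,fuz] rk=22  ker:hju,hjz,huz,ijn,iju,inu,jnu,juz,kno,koz,nuz
∂3: piv[dijn,diju,dinu,djnu,dnuz,fhju,fhjz,fhuz,fjuz,fkoz] rk=10  ker:hjuz,ijnu
rk∂_2=22

rank∂_2=22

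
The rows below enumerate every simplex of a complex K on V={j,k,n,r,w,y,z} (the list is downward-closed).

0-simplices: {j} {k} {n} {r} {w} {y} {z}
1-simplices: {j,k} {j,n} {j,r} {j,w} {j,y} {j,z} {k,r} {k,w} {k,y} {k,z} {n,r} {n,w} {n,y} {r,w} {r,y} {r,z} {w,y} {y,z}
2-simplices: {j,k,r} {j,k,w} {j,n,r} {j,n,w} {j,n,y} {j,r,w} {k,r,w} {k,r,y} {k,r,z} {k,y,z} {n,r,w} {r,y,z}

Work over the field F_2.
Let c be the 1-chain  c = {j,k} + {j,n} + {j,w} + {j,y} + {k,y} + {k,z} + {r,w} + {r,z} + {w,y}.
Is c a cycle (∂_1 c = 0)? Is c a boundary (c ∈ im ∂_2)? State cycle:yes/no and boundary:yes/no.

cycle:no boundary:no

n_0=7 n_1=18 n_2=12  [Z2]
∂1: piv[jk,jn,jr,jw,jy,jz] rk=6  ker:kr,kw,ky,kz,nr,nw,ny,rw,ry,rz,wy,yz
∂2: piv[jkr,jkw,jnr,jnw,jny,jrw,kry,krz,kyz] rk=9  ker:krw,nrw,ryz
∂1c = {k} + {n} + {w} + {y}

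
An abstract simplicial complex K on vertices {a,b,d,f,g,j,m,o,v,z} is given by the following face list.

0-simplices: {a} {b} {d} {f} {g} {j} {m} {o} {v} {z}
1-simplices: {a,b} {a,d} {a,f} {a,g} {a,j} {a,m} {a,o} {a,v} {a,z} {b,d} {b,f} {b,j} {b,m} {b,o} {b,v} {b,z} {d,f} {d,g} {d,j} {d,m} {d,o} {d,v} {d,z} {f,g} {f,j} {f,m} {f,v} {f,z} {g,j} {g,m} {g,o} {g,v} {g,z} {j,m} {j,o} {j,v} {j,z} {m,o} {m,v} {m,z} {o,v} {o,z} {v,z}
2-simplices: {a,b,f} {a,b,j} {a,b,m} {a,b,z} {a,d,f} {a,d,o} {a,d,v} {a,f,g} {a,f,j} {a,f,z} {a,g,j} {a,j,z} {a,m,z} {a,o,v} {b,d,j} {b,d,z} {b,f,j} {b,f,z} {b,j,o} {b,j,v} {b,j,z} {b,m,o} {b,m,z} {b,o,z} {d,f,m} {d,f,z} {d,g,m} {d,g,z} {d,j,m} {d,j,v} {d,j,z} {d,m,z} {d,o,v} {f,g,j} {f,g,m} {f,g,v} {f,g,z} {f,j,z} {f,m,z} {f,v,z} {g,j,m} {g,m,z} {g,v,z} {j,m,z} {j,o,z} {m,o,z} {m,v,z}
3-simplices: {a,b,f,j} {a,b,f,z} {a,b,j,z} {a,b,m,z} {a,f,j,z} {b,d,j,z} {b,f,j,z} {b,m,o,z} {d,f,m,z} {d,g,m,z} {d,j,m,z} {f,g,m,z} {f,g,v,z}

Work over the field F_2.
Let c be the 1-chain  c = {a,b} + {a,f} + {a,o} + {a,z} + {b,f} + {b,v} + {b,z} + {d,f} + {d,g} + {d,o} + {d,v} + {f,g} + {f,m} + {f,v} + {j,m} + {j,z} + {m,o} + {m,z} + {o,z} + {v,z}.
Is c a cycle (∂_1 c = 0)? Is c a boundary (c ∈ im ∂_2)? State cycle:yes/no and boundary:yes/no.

cycle:yes boundary:yes

n_0=10 n_1=43 n_2=47 n_3=13  [Z2]
∂1: piv[ab,ad,af,ag,aj,am,ao,av,az] rk=9  ker:bd,bf,bj,bm,bo,bv,bz,df,dg,dj,dm,do,dv,dz,fg,fj,fm,fv,fz,gj,gm,go,gv,gz,jm,jo,jv,jz,mo,mv,mz,ov,oz,vz
∂2: piv[abf,abj,abm,abz,adf,ado,adv,afg,afj,afz,agj,ajz,amz,aov,bdj,bdz,bjo,bjv,bmo,boz,dfm,dfz,dgm,dgz,djm,djv,dmz,fgm,fgv,fvz,mvz] rk=31  ker:bfj,bfz,bjz,bmz,djz,dov,fgj,fgz,fjz,fmz,gjm,gmz,gvz,jmz,joz,moz
∂3: piv[abfj,abfz,abjz,abmz,afjz,bdjz,bmoz,dfmz,dgmz,djmz,fgmz,fgvz] rk=12  ker:bfjz
∂1c = 0
c vs im∂2: reduces to 0 ⇒ boundary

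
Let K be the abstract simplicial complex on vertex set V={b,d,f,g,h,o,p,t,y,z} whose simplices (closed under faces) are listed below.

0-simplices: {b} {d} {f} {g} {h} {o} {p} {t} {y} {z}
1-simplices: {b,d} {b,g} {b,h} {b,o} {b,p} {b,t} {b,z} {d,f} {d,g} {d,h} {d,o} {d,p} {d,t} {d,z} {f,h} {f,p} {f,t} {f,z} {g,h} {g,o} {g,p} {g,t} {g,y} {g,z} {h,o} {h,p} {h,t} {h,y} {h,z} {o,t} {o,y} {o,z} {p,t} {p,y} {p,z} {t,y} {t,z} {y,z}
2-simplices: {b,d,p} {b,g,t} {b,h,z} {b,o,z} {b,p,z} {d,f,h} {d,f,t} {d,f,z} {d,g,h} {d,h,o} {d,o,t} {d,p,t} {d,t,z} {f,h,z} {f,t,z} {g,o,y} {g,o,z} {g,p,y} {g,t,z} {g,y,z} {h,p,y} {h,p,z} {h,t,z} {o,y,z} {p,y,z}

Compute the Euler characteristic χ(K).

n_0=10 n_1=38 n_2=25
χ=+10−38+25=-3

χ(K)=-3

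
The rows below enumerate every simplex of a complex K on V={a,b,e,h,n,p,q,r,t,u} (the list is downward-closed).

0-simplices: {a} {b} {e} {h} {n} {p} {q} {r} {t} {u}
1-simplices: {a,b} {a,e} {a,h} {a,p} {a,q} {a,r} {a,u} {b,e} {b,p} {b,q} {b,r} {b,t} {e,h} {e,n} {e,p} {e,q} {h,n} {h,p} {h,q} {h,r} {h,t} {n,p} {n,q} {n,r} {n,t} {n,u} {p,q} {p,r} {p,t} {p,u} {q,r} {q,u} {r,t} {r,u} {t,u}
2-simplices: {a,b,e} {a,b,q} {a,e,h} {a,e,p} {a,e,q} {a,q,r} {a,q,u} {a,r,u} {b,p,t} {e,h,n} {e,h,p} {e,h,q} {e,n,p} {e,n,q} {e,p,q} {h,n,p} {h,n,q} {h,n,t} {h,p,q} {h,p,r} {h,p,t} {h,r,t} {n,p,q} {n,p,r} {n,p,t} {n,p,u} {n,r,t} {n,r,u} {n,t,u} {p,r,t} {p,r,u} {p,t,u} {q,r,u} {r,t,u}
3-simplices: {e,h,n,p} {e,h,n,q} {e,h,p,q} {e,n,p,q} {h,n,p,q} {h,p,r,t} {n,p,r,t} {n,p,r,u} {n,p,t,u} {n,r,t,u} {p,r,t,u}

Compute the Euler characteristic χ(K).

χ(K)=-2

n_0=10 n_1=35 n_2=34 n_3=11
χ=+10−35+34−11=-2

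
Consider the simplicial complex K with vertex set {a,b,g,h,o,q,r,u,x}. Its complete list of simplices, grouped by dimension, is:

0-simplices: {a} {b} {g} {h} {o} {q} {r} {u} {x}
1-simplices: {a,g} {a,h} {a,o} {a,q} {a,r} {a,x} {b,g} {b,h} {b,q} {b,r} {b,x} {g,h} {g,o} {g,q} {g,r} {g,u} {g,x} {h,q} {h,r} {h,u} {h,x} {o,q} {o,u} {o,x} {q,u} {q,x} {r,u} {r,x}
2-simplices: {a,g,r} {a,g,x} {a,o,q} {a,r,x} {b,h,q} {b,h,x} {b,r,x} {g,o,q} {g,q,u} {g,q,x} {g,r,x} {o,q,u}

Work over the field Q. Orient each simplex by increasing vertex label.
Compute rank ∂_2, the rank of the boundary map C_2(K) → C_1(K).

rank∂_2=11

n_0=9 n_1=28 n_2=12  [Q]
∂1: piv[ag,ah,ao,aq,ar,ax,bg,gu] rk=8  ker:bh,bq,br,bx,gh,go,gq,gr,gx,hq,hr,hu,hx,oq,ou,ox,qu,qx,ru,rx
∂2: piv[agr,agx,aoq,arx,bhq,bhx,brx,goq,gqu,gqx,oqu] rk=11  ker:grx
rk∂_2=11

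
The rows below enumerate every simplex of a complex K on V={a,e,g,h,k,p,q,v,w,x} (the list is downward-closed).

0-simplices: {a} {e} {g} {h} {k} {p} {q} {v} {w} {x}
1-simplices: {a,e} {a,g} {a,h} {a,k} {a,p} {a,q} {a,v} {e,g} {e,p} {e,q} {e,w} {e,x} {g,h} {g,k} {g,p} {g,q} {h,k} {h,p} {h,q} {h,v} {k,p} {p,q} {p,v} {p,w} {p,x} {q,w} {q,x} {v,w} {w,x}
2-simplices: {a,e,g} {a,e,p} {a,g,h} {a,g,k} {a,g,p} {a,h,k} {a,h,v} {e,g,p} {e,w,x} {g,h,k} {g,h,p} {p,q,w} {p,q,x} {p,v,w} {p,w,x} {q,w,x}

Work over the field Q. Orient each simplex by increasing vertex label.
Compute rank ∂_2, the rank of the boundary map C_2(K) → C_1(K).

n_0=10 n_1=29 n_2=16  [Q]
∂1: piv[ae,ag,ah,ak,ap,aq,av,ew,ex] rk=9  ker:eg,ep,eq,gh,gk,gp,gq,hk,hp,hq,hv,kp,pq,pv,pw,px,qw,qx,vw,wx
∂2: piv[aeg,aep,agh,agk,agp,ahk,ahv,ewx,ghp,pqw,pqx,pvw,pwx] rk=13  ker:egp,ghk,qwx
rk∂_2=13

rank∂_2=13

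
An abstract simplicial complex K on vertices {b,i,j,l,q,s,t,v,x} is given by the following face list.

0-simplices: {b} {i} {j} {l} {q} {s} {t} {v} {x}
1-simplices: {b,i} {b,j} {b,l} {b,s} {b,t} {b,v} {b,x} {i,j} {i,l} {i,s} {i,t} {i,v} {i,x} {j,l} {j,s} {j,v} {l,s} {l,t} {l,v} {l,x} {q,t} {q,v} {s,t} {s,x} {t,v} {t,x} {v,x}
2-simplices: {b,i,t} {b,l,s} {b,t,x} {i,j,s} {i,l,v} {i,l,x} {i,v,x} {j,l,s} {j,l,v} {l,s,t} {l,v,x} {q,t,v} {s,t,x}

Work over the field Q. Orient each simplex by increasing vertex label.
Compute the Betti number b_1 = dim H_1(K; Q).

b_1=7

n_0=9 n_1=27 n_2=13  [Q]
∂1: piv[bi,bj,bl,bs,bt,bv,bx,qt] rk=8  ker:ij,il,is,it,iv,ix,jl,js,jv,ls,lt,lv,lx,qv,st,sx,tv,tx,vx
∂2: piv[bit,bls,btx,ijs,ilv,ilx,ivx,jls,jlv,lst,qtv,stx] rk=12  ker:lvx
b_1=(27−8)−12=7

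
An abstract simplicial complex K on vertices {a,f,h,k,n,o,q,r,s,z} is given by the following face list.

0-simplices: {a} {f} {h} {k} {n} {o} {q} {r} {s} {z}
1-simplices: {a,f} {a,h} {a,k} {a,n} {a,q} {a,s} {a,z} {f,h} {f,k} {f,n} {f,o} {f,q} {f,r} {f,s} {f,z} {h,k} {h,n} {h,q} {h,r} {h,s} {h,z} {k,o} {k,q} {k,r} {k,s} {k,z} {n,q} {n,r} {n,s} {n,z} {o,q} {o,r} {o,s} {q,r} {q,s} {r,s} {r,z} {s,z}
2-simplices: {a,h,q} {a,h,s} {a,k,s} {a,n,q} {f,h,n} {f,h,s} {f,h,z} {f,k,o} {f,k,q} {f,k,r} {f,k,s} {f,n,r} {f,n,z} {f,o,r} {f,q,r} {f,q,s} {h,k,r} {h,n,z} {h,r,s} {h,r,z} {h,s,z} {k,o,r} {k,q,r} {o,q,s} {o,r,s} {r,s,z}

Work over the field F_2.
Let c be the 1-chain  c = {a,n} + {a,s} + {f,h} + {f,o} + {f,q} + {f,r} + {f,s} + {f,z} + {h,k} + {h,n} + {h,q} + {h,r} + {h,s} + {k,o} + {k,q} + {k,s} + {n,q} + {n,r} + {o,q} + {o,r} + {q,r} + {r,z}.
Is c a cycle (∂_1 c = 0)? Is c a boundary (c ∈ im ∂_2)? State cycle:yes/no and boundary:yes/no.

n_0=10 n_1=38 n_2=26  [Z2]
∂1: piv[af,ah,ak,an,aq,as,az,fo,fr] rk=9  ker:fh,fk,fn,fq,fs,fz,hk,hn,hq,hr,hs,hz,ko,kq,kr,ks,kz,nq,nr,ns,nz,oq,or,os,qr,qs,rs,rz,sz
∂2: piv[ahq,ahs,aks,anq,fhn,fhs,fhz,fko,fkq,fkr,fks,fnr,fnz,for,fqr,fqs,hkr,hrs,hrz,hsz,oqs,ors] rk=22  ker:hnz,kor,kqr,rsz
∂1c = 0
c vs im∂2: reduces to 0 ⇒ boundary

cycle:yes boundary:yes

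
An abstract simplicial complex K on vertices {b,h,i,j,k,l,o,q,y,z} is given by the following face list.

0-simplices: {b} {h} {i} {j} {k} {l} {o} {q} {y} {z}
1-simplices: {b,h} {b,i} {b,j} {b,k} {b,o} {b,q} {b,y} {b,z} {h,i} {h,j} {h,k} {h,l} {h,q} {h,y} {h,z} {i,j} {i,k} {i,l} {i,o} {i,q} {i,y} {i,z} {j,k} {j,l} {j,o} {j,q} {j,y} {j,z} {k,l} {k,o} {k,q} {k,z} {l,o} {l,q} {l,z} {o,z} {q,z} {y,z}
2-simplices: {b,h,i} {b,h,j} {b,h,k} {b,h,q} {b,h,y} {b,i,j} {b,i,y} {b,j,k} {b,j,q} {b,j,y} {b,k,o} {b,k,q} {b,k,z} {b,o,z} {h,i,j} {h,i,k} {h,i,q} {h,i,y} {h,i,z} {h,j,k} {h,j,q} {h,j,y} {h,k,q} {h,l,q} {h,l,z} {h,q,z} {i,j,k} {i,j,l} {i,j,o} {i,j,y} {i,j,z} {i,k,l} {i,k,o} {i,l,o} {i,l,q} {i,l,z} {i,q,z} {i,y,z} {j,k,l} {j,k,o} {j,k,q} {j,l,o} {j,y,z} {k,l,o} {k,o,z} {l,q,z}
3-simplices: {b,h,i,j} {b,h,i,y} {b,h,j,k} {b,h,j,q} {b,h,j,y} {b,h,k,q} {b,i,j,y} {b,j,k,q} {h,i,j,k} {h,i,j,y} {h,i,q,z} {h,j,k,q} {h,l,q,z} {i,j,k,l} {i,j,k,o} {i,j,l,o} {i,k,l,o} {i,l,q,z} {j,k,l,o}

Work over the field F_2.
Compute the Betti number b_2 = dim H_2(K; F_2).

n_0=10 n_1=38 n_2=46 n_3=19  [Z2]
∂1: piv[bh,bi,bj,bk,bo,bq,by,bz,hl] rk=9  ker:hi,hj,hk,hq,hy,hz,ij,ik,il,io,iq,iy,iz,jk,jl,jo,jq,jy,jz,kl,ko,kq,kz,lo,lq,lz,oz,qz,yz
∂2: piv[bhi,bhj,bhk,bhq,bhy,bij,biy,bjk,bjq,bjy,bko,bkq,bkz,boz,hik,hiq,hiz,hlq,hlz,hqz,ijl,ijo,ijz,ikl,iko,ilo,ilq,iyz] rk=28  ker:hij,hiy,hjk,hjq,hjy,hkq,ijk,ijy,ilz,iqz,jkl,jko,jkq,jlo,jyz,klo,koz,lqz
∂3: piv[bhij,bhiy,bhjk,bhjq,bhjy,bhkq,bijy,bjkq,hijk,hiqz,hlqz,ijkl,ijko,ijlo,iklo,ilqz] rk=16  ker:hijy,hjkq,jklo
b_2=(46−28)−16=2

b_2=2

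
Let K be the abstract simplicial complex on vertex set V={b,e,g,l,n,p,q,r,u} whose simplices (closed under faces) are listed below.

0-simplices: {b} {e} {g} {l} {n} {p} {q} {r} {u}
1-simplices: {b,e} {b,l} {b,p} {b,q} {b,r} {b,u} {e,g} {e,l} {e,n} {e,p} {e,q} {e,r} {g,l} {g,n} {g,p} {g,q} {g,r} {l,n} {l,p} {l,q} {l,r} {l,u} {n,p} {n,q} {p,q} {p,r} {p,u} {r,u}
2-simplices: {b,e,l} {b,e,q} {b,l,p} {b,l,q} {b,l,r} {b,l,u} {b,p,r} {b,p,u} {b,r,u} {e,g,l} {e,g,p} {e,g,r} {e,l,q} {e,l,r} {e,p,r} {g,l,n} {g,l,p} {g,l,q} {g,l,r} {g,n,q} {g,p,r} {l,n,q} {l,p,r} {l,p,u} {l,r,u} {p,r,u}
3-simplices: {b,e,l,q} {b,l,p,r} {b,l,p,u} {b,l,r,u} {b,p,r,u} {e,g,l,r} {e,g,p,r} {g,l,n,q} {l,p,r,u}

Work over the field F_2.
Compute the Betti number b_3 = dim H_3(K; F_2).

n_0=9 n_1=28 n_2=26 n_3=9  [Z2]
∂1: piv[be,bl,bp,bq,br,bu,eg,en] rk=8  ker:el,ep,eq,er,gl,gn,gp,gq,gr,ln,lp,lq,lr,lu,np,nq,pq,pr,pu,ru
∂2: piv[bel,beq,blp,blq,blr,blu,bpr,bpu,bru,egl,egp,egr,elr,epr,gln,glq,gnq] rk=17  ker:elq,glp,glr,gpr,lnq,lpr,lpu,lru,pru
∂3: piv[belq,blpr,blpu,blru,bpru,eglr,egpr,glnq] rk=8  ker:lpru
b_3=(9−8)−0=1

b_3=1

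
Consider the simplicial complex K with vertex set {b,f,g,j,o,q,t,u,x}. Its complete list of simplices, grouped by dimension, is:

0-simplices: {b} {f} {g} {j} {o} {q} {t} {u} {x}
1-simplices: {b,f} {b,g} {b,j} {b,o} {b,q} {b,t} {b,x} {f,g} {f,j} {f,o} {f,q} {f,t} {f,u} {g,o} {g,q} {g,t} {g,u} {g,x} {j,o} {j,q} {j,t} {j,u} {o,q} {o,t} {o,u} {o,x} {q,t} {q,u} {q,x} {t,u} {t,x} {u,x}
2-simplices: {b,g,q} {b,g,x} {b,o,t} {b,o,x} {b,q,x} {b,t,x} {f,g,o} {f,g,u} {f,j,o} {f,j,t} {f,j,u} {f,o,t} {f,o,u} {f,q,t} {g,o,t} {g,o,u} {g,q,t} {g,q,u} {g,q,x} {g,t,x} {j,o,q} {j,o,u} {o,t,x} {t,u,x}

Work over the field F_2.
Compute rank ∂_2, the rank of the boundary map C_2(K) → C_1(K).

rank∂_2=20

n_0=9 n_1=32 n_2=24  [Z2]
∂1: piv[bf,bg,bj,bo,bq,bt,bx,fu] rk=8  ker:fg,fj,fo,fq,ft,go,gq,gt,gu,gx,jo,jq,jt,ju,oq,ot,ou,ox,qt,qu,qx,tu,tx,ux
∂2: piv[bgq,bgx,bot,box,bqx,btx,fgo,fgu,fjo,fjt,fju,fot,fou,fqt,got,gqt,gqu,gtx,joq,tux] rk=20  ker:gou,gqx,jou,otx
rk∂_2=20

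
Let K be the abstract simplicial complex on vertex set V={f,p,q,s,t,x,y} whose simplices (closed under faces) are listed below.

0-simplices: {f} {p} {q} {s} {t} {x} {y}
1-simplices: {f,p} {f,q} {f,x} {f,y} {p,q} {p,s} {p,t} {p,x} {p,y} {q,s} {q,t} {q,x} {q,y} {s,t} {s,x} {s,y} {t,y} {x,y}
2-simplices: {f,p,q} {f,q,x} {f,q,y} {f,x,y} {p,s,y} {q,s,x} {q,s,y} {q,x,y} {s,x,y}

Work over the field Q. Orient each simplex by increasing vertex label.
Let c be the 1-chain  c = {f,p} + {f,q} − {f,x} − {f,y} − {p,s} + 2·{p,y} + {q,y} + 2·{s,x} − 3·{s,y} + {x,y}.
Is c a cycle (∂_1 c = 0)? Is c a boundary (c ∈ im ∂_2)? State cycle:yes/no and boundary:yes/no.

cycle:yes boundary:no

n_0=7 n_1=18 n_2=9  [Q]
∂1: piv[fp,fq,fx,fy,ps,pt] rk=6  ker:pq,px,py,qs,qt,qx,qy,st,sx,sy,ty,xy
∂2: piv[fpq,fqx,fqy,fxy,psy,qsx,qsy] rk=7  ker:qxy,sxy
∂1c = 0
c vs im∂2: residual ≠ 0 ⇒ not boundary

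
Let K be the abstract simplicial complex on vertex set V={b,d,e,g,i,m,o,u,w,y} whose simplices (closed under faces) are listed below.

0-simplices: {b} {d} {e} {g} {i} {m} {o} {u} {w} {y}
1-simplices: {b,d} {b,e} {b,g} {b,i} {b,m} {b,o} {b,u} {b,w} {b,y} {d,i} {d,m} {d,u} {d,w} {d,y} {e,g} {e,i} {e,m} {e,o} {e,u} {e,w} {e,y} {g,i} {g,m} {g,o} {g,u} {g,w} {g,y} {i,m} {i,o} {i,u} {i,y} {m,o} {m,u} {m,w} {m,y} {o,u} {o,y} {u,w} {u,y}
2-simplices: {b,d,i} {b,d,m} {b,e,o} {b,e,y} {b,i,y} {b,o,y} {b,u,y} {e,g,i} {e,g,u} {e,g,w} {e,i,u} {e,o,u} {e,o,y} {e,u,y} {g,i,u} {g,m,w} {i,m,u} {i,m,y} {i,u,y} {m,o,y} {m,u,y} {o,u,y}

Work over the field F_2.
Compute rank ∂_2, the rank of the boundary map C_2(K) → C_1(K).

n_0=10 n_1=39 n_2=22  [Z2]
∂1: piv[bd,be,bg,bi,bm,bo,bu,bw,by] rk=9  ker:di,dm,du,dw,dy,eg,ei,em,eo,eu,ew,ey,gi,gm,go,gu,gw,gy,im,io,iu,iy,mo,mu,mw,my,ou,oy,uw,uy
∂2: piv[bdi,bdm,beo,bey,biy,boy,buy,egi,egu,egw,eiu,eou,euy,gmw,imu,imy,iuy,moy] rk=18  ker:eoy,giu,muy,ouy
rk∂_2=18

rank∂_2=18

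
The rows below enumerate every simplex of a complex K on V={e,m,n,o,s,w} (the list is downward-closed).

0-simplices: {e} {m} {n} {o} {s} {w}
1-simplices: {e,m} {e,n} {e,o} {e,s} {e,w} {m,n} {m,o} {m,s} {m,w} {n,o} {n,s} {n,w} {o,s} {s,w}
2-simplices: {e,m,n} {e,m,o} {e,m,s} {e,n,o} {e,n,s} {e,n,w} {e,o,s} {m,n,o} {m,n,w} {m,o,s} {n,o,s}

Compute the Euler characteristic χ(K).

n_0=6 n_1=14 n_2=11
χ=+6−14+11=3

χ(K)=3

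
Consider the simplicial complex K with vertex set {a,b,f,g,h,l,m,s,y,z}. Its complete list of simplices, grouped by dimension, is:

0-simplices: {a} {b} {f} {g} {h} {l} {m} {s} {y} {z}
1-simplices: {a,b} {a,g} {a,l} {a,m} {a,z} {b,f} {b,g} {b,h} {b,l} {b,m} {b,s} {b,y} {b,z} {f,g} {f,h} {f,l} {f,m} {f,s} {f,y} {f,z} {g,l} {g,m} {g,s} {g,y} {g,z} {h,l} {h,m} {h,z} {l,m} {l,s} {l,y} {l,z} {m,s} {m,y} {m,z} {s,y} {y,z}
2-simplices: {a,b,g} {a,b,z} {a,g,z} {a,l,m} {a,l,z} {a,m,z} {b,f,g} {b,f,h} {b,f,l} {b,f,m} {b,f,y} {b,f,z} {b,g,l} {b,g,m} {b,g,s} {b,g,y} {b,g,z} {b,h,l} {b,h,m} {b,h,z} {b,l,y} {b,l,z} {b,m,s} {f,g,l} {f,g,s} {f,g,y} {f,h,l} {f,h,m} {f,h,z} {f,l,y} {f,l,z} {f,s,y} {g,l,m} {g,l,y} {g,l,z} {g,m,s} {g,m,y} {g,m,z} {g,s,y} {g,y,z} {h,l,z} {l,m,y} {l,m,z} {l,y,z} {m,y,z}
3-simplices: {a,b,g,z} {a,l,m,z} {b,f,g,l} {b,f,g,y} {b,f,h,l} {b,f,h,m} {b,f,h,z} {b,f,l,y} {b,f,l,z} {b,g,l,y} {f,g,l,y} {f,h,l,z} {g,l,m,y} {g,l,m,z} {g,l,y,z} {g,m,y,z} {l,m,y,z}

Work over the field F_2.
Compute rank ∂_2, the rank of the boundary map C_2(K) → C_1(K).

n_0=10 n_1=37 n_2=45 n_3=17  [Z2]
∂1: piv[ab,ag,al,am,az,bf,bh,bs,by] rk=9  ker:bg,bl,bm,bz,fg,fh,fl,fm,fs,fy,fz,gl,gm,gs,gy,gz,hl,hm,hz,lm,ls,ly,lz,ms,my,mz,sy,yz
∂2: piv[abg,abz,agz,alm,alz,amz,bfg,bfh,bfl,bfm,bfy,bfz,bgl,bgm,bgs,bgy,bhl,bhm,bhz,bly,blz,bms,fgs,fsy,glm,gmy,gyz] rk=27  ker:bgz,fgl,fgy,fhl,fhm,fhz,fly,flz,gly,glz,gms,gmz,gsy,hlz,lmy,lmz,lyz,myz
∂3: piv[abgz,almz,bfgl,bfgy,bfhl,bfhm,bfhz,bfly,bflz,bgly,fhlz,glmy,glmz,glyz,gmyz] rk=15  ker:fgly,lmyz
rk∂_2=27

rank∂_2=27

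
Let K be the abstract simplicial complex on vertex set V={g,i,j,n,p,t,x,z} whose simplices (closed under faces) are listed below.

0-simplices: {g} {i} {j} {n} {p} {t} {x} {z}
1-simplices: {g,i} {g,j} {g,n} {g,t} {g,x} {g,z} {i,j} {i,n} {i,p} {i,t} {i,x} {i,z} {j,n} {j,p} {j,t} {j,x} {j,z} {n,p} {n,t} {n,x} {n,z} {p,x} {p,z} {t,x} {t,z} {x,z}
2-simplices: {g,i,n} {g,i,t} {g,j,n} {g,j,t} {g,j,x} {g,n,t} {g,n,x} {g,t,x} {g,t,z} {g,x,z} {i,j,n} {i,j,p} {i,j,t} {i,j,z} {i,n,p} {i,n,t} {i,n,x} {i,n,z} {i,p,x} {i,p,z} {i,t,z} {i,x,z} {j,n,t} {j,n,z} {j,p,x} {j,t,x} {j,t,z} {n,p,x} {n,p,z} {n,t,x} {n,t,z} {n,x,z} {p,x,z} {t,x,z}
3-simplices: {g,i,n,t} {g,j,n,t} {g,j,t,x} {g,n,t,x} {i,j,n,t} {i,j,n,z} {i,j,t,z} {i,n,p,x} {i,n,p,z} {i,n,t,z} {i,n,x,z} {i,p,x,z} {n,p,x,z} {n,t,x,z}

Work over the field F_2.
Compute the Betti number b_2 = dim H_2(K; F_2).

n_0=8 n_1=26 n_2=34 n_3=14  [Z2]
∂1: piv[gi,gj,gn,gt,gx,gz,ip] rk=7  ker:ij,in,it,ix,iz,jn,jp,jt,jx,jz,np,nt,nx,nz,px,pz,tx,tz,xz
∂2: piv[gin,git,gjn,gjt,gjx,gnt,gnx,gtx,gtz,gxz,ijn,ijp,ijz,inp,inx,inz,ipx,ipz,itz] rk=19  ker:ijt,int,ixz,jnt,jnz,jpx,jtx,jtz,npx,npz,ntx,ntz,nxz,pxz,txz
∂3: piv[gint,gjnt,gjtx,gntx,ijnt,ijnz,ijtz,inpx,inpz,intz,inxz,ipxz,ntxz] rk=13  ker:npxz
b_2=(34−19)−13=2

b_2=2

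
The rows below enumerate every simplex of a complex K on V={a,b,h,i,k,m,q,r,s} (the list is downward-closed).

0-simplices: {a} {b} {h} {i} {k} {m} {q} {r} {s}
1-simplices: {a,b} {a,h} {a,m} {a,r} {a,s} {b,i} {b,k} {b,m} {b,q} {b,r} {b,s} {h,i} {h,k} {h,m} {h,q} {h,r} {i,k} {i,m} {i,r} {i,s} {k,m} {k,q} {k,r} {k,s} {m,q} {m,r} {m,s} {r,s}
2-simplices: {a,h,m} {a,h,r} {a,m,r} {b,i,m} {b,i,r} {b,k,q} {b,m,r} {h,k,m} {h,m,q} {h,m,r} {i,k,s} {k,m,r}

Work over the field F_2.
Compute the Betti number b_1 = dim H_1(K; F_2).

b_1=9

n_0=9 n_1=28 n_2=12  [Z2]
∂1: piv[ab,ah,am,ar,as,bi,bk,bq] rk=8  ker:bm,br,bs,hi,hk,hm,hq,hr,ik,im,ir,is,km,kq,kr,ks,mq,mr,ms,rs
∂2: piv[ahm,ahr,amr,bim,bir,bkq,bmr,hkm,hmq,iks,kmr] rk=11  ker:hmr
b_1=(28−8)−11=9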